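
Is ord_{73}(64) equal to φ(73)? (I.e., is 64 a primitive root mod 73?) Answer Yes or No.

No

φ(73) = 73 − 1 = 72 = 2^3 · 3^2.
It suffices to check that the order of 64 is not a proper divisor of 72: compute 64^(72/q) for q ∈ {2, 3}.
64^36 ≡ 1 (mod 73)  [q = 2: ≡ 1 ✗]
64^24 ≡ 1 (mod 73)  [q = 3: ≡ 1 ✗]
64^36 ≡ 1 shows ord(64) | 36, strictly less than φ(73); not a primitive root.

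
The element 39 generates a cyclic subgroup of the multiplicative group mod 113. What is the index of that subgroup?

1

By Lagrange's theorem, ord_113(39) divides φ(113) = 113 − 1 = 112 = 2^4 · 7.
Divisors of 112: 1, 2, 4, 7, 8, 14, 16, 28, 56, 112.
Check 39^d mod 113 for each divisor in increasing order:
39^1 ≡ 39 (mod 113)
39^2 ≡ 52 (mod 113)
39^4 ≡ 105 (mod 113)
39^7 ≡ 48 (mod 113)
39^8 ≡ 64 (mod 113)
39^14 ≡ 44 (mod 113)
39^16 ≡ 28 (mod 113)
39^28 ≡ 15 (mod 113)
39^56 ≡ 112 (mod 113)
39^112 ≡ 1 (mod 113) ✓
The order of 39 is 112, so the subgroup it generates has 112 elements.
[(Z/113Z)^× : ⟨39⟩] = 112/112 = 1.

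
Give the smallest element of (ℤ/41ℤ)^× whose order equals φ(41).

6

φ(41) = 41 − 1 = 40 = 2^3 · 5.
Test candidates g = 2, 3, … against the prime factors q ∈ {2, 5} of φ(41): g is a generator iff g^(40/q) ≢ 1 for every such q.
g = 2: 2^20 ≡ 1 — hits 1, so not a primitive root.
g = 3: 3^20 ≡ 40; 3^8 ≡ 1 — hits 1, so not a primitive root.
g = 4: 4^20 ≡ 1 — hits 1, so not a primitive root.
g = 5: 5^20 ≡ 1 — hits 1, so not a primitive root.
g = 6: 6^20 ≡ 40; 6^8 ≡ 10 — none is 1, so 6 is a primitive root.
So 6 is the smallest generator of (Z/41Z)^×.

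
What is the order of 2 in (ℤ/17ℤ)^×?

The order of 2 must divide φ(17) = 17 − 1 = 16 = 2^4.
Divisors of 16: 1, 2, 4, 8, 16.
Test each divisor d:
2^1 ≡ 2 (mod 17)
2^2 ≡ 4 (mod 17)
2^4 ≡ 16 (mod 17)
2^8 ≡ 1 (mod 17) ✓
So ord_17(2) = 8.

8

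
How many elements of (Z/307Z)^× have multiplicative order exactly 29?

0

φ(307) = 307 − 1 = 306 = 2 · 3^2 · 17.
Since (Z/307Z)^× is cyclic of order 306, the number of elements of order d is φ(d) when d | 306 and 0 otherwise.
Since 29 ∤ 306, the count is 0.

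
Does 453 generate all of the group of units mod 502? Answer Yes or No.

Yes

φ(502) = φ(2)·φ(251) = 1·250 = 250 = 2 · 5^3.
Test 453^(250/q) mod 502 for each prime factor q of 250:
453^125 ≡ 501 (mod 502)  [q = 2: ≢ 1 ✓]
453^50 ≡ 219 (mod 502)  [q = 5: ≢ 1 ✓]
None equal 1, so ord_502(453) = 250: 453 is a primitive root.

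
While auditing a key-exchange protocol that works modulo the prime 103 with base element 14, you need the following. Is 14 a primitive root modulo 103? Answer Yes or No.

No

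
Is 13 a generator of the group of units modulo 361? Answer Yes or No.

φ(361) = φ(19^2) = 19·(19−1) = 342 = 2 · 3^2 · 19.
An element g generates (Z/361Z)^× iff g^(342/q) ≢ 1 (mod 361) for each prime q ∈ {2, 3, 19}.
13^171 ≡ 360 (mod 361)  [q = 2: ≢ 1 ✓]
13^114 ≡ 68 (mod 361)  [q = 3: ≢ 1 ✓]
13^18 ≡ 343 (mod 361)  [q = 19: ≢ 1 ✓]
Every test exponent gives a nontrivial residue, hence 13 generates the full group.

Yes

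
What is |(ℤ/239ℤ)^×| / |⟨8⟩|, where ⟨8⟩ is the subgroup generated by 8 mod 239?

Since 8 ∈ (Z/239Z)^×, its order divides φ(239) = 239 − 1 = 238 = 2 · 7 · 17.
Divisors of 238: 1, 2, 7, 14, 17, 34, 119, 238.
Evaluate successive powers at the divisors of 238:
8^1 ≡ 8 (mod 239)
8^2 ≡ 64 (mod 239)
8^7 ≡ 166 (mod 239)
8^14 ≡ 71 (mod 239)
8^17 ≡ 24 (mod 239)
8^34 ≡ 98 (mod 239)
8^119 ≡ 1 (mod 239) ✓
Thus |⟨8⟩| = ord(8) = 119.
[(Z/239Z)^× : ⟨8⟩] = 238/119 = 2.

2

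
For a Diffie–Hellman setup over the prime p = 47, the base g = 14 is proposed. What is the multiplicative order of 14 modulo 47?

The order of 14 must divide φ(47) = 47 − 1 = 46 = 2 · 23.
Divisors of 46: 1, 2, 23, 46.
Check 14^d mod 47 for each divisor in increasing order:
14^1 ≡ 14 (mod 47)
14^2 ≡ 8 (mod 47)
14^23 ≡ 1 (mod 47) ✓
Hence ord(14) = 23.

23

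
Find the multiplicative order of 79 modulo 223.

222

ord(79) | φ(223) = 223 − 1 = 222 = 2 · 3 · 37.
Divisors of 222: 1, 2, 3, 6, 37, 74, 111, 222.
Compute 79^d (mod 223) for the divisors d until we hit 1:
79^1 ≡ 79 (mod 223)
79^2 ≡ 220 (mod 223)
79^3 ≡ 209 (mod 223)
79^6 ≡ 196 (mod 223)
79^37 ≡ 40 (mod 223)
79^74 ≡ 39 (mod 223)
79^111 ≡ 222 (mod 223)
79^222 ≡ 1 (mod 223) ✓
Hence ord(79) = 222.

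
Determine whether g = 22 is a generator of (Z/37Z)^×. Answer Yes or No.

Yes

φ(37) = 37 − 1 = 36 = 2^2 · 3^2.
It suffices to check that the order of 22 is not a proper divisor of 36: compute 22^(36/q) for q ∈ {2, 3}.
22^18 ≡ 36 (mod 37)  [q = 2: ≢ 1 ✓]
22^12 ≡ 26 (mod 37)  [q = 3: ≢ 1 ✓]
Every test exponent gives a nontrivial residue, hence 22 generates the full group.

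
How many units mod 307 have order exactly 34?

φ(307) = 307 − 1 = 306 = 2 · 3^2 · 17.
(Z/307Z)^× is cyclic (|G| = 306); a cyclic group of order m has exactly φ(d) elements of each order d | m, and none otherwise.
34 = 2 · 17 divides 306, and φ(34) = 16.

16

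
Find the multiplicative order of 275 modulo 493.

112

ord(275) | φ(493) = φ(17·29) = (17−1)·(29−1) = 16·28 = 448 = 2^6 · 7.
Divisors of 448: 1, 2, 4, 7, 8, 14, 16, 28, 32, 56, 64, 112, 224, 448.
Test each divisor d:
275^1 ≡ 275
275^2 ≡ 196
275^4 ≡ 455
275^7 ≡ 215
275^8 ≡ 458
275^14 ≡ 376
275^16 ≡ 239
275^28 ≡ 378
275^32 ≡ 426
275^56 ≡ 407
275^64 ≡ 52
275^112 ≡ 1
The smallest such exponent is 112, so the order of 275 is 112.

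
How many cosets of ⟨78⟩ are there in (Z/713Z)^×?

12

The order of 78 must divide φ(713) = φ(23·31) = (23−1)·(31−1) = 22·30 = 660 = 2^2 · 3 · 5 · 11.
Divisors of 660: 1, 2, 3, 4, 5, 6, 10, 11, 12, 15, 20, 22, 30, 33, 44, 55, 60, 66, 110, 132, 165, 220, 330, 660.
Test each divisor d:
78^1 ≡ 78 (mod 713)
78^2 ≡ 380 (mod 713)
78^3 ≡ 407 (mod 713)
78^4 ≡ 374 (mod 713)
78^5 ≡ 652 (mod 713)
78^6 ≡ 233 (mod 713)
78^10 ≡ 156 (mod 713)
78^11 ≡ 47 (mod 713)
78^12 ≡ 101 (mod 713)
78^15 ≡ 466 (mod 713)
78^20 ≡ 94 (mod 713)
78^22 ≡ 70 (mod 713)
78^30 ≡ 404 (mod 713)
78^33 ≡ 438 (mod 713)
78^44 ≡ 622 (mod 713)
78^55 ≡ 1 (mod 713) ✓
So ord_713(78) = 55, hence |⟨78⟩| = 55.
[(Z/713Z)^× : ⟨78⟩] = 660/55 = 12.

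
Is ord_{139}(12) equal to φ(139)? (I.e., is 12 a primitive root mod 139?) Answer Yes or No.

Yes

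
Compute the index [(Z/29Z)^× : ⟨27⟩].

1

Since 27 ∈ (Z/29Z)^×, its order divides φ(29) = 29 − 1 = 28 = 2^2 · 7.
Divisors of 28: 1, 2, 4, 7, 14, 28.
Evaluate successive powers at the divisors of 28:
27^1 ≡ 27
27^2 ≡ 4
27^4 ≡ 16
27^7 ≡ 17
27^14 ≡ 28
27^28 ≡ 1
Thus |⟨27⟩| = ord(27) = 28.
The index is φ(29) / ord(27) = 28 / 28 = 1.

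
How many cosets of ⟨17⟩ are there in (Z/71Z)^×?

7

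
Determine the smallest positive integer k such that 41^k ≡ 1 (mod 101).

By Lagrange's theorem, ord_101(41) divides φ(101) = 101 − 1 = 100 = 2^2 · 5^2.
Divisors of 100: 1, 2, 4, 5, 10, 20, 25, 50, 100.
Compute 41^d (mod 101) for the divisors d until we hit 1:
41^1 ≡ 41 (mod 101)
41^2 ≡ 65 (mod 101)
41^4 ≡ 84 (mod 101)
41^5 ≡ 10 (mod 101)
41^10 ≡ 100 (mod 101)
41^20 ≡ 1 (mod 101) ✓
Hence ord(41) = 20.

20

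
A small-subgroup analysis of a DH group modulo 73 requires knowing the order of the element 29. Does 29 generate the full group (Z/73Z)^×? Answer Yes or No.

Yes

φ(73) = 73 − 1 = 72 = 2^3 · 3^2.
Test 29^(72/q) mod 73 for each prime factor q of 72:
29^36 ≡ 72 (mod 73)  [q = 2: ≢ 1 ✓]
29^24 ≡ 64 (mod 73)  [q = 3: ≢ 1 ✓]
None equal 1, so ord_73(29) = 72: 29 is a primitive root.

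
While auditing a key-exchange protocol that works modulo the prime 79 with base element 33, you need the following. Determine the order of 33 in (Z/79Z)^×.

26

ord(33) | φ(79) = 79 − 1 = 78 = 2 · 3 · 13.
Divisors of 78: 1, 2, 3, 6, 13, 26, 39, 78.
Test each divisor d:
33^1 ≡ 33
33^2 ≡ 62
33^3 ≡ 71
33^6 ≡ 64
33^13 ≡ 78
33^26 ≡ 1
Hence ord(33) = 26.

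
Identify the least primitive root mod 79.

3

φ(79) = 79 − 1 = 78 = 2 · 3 · 13.
g is a primitive root iff g^(78/q) ≢ 1 (mod 79) for each prime q ∈ {2, 3, 13}.
g = 2: 2^39 ≡ 1 — hits 1, so not a primitive root.
g = 3: 3^39 ≡ 78; 3^26 ≡ 23; 3^6 ≡ 18 — none is 1, so 3 is a primitive root.
Hence the least primitive root of 79 is 3.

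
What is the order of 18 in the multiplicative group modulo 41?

5

ord(18) | φ(41) = 41 − 1 = 40 = 2^3 · 5.
Divisors of 40: 1, 2, 4, 5, 8, 10, 20, 40.
Test each divisor d:
18^1 ≡ 18 (mod 41)
18^2 ≡ 37 (mod 41)
18^4 ≡ 16 (mod 41)
18^5 ≡ 1 (mod 41) ✓
So ord_41(18) = 5.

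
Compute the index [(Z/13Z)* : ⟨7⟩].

1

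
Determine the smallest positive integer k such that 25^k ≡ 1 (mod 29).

The order of 25 must divide φ(29) = 29 − 1 = 28 = 2^2 · 7.
Divisors of 28: 1, 2, 4, 7, 14, 28.
Compute 25^d (mod 29) for the divisors d until we hit 1:
25^1 ≡ 25
25^2 ≡ 16
25^4 ≡ 24
25^7 ≡ 1
Therefore the multiplicative order of 25 modulo 29 is 7.

7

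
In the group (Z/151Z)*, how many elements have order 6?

φ(151) = 151 − 1 = 150 = 2 · 3 · 5^2.
In a cyclic group of order 150, there are φ(d) elements of order d for each divisor d of 150, and zero for non-divisors.
6 = 2 · 3 divides 150, and φ(6) = 2.

2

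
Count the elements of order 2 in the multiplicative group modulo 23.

φ(23) = 23 − 1 = 22 = 2 · 11.
In a cyclic group of order 22, there are φ(d) elements of order d for each divisor d of 22, and zero for non-divisors.
2 | 22, and φ(2) = 2 − 1 = 1.

1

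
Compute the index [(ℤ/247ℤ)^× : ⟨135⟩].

6

Since 135 ∈ (Z/247Z)^×, its order divides φ(247) = φ(13·19) = (13−1)·(19−1) = 12·18 = 216 = 2^3 · 3^3.
Divisors of 216: 1, 2, 3, 4, 6, 8, 9, 12, 18, 24, 27, 36, 54, 72, 108, 216.
Evaluate successive powers at the divisors of 216:
135^1 ≡ 135
135^2 ≡ 194
135^3 ≡ 8
135^4 ≡ 92
135^6 ≡ 64
135^8 ≡ 66
135^9 ≡ 18
135^12 ≡ 144
135^18 ≡ 77
135^24 ≡ 235
135^27 ≡ 151
135^36 ≡ 1
The order of 135 is 36, so the subgroup it generates has 36 elements.
Index = |(Z/247Z)^×| / |⟨135⟩| = 216 / 36 = 6.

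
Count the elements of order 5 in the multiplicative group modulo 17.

0

φ(17) = 17 − 1 = 16 = 2^4.
Since (Z/17Z)^× is cyclic of order 16, the number of elements of order d is φ(d) when d | 16 and 0 otherwise.
Here 16 is not a multiple of 5, so there are no elements of order 5.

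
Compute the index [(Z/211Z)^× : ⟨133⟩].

1

The order of 133 must divide φ(211) = 211 − 1 = 210 = 2 · 3 · 5 · 7.
Divisors of 210: 1, 2, 3, 5, 6, 7, 10, 14, 15, 21, 30, 35, 42, 70, 105, 210.
Compute 133^d (mod 211) for the divisors d until we hit 1:
133^1 ≡ 133 (mod 211)
133^2 ≡ 176 (mod 211)
133^3 ≡ 198 (mod 211)
133^5 ≡ 33 (mod 211)
133^6 ≡ 169 (mod 211)
133^7 ≡ 111 (mod 211)
133^10 ≡ 34 (mod 211)
133^14 ≡ 83 (mod 211)
133^15 ≡ 67 (mod 211)
133^21 ≡ 140 (mod 211)
133^30 ≡ 58 (mod 211)
133^35 ≡ 15 (mod 211)
133^42 ≡ 188 (mod 211)
133^70 ≡ 14 (mod 211)
133^105 ≡ 210 (mod 211)
133^210 ≡ 1 (mod 211) ✓
So ord_211(133) = 210, hence |⟨133⟩| = 210.
The index is φ(211) / ord(133) = 210 / 210 = 1.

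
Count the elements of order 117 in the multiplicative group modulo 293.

0

φ(293) = 293 − 1 = 292 = 2^2 · 73.
Since (Z/293Z)^× is cyclic of order 292, the number of elements of order d is φ(d) when d | 292 and 0 otherwise.
117 does not divide 292, so no element of (Z/293Z)^× has order 117.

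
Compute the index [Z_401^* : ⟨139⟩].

1

The order of 139 must divide φ(401) = 401 − 1 = 400 = 2^4 · 5^2.
Divisors of 400: 1, 2, 4, 5, 8, 10, 16, 20, 25, 40, 50, 80, 100, 200, 400.
Evaluate successive powers at the divisors of 400:
139^1 ≡ 139 (mod 401)
139^2 ≡ 73 (mod 401)
139^4 ≡ 116 (mod 401)
139^5 ≡ 84 (mod 401)
139^8 ≡ 223 (mod 401)
139^10 ≡ 239 (mod 401)
139^16 ≡ 5 (mod 401)
139^20 ≡ 179 (mod 401)
139^25 ≡ 199 (mod 401)
139^40 ≡ 362 (mod 401)
139^50 ≡ 303 (mod 401)
139^80 ≡ 318 (mod 401)
139^100 ≡ 381 (mod 401)
139^200 ≡ 400 (mod 401)
139^400 ≡ 1 (mod 401) ✓
Thus |⟨139⟩| = ord(139) = 400.
[(Z/401Z)^× : ⟨139⟩] = 400/400 = 1.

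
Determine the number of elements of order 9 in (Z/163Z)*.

6

φ(163) = 163 − 1 = 162 = 2 · 3^4.
(Z/163Z)^× is cyclic (|G| = 162); a cyclic group of order m has exactly φ(d) elements of each order d | m, and none otherwise.
9 = 3^2 divides 162, and φ(9) = 6.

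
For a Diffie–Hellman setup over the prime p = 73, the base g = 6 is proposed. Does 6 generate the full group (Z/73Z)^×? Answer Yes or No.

φ(73) = 73 − 1 = 72 = 2^3 · 3^2.
6 is a primitive root mod 73 iff 6^(φ(73)/q) ≢ 1 for every prime q | φ(73), i.e. q ∈ {2, 3}.
6^36 ≡ 1 (mod 73)  [q = 2: ≡ 1 ✗]
6^24 ≡ 64 (mod 73)  [q = 3: ≢ 1 ✓]
6^36 ≡ 1 shows ord(6) | 36, strictly less than φ(73); not a primitive root.

No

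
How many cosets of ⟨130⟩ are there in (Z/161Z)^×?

2

By Lagrange's theorem, ord_161(130) divides φ(161) = φ(7·23) = (7−1)·(23−1) = 6·22 = 132 = 2^2 · 3 · 11.
Divisors of 132: 1, 2, 3, 4, 6, 11, 12, 22, 33, 44, 66, 132.
Compute 130^d (mod 161) for the divisors d until we hit 1:
130^1 ≡ 130 (mod 161)
130^2 ≡ 156 (mod 161)
130^3 ≡ 155 (mod 161)
130^4 ≡ 25 (mod 161)
130^6 ≡ 36 (mod 161)
130^11 ≡ 114 (mod 161)
130^12 ≡ 8 (mod 161)
130^22 ≡ 116 (mod 161)
130^33 ≡ 22 (mod 161)
130^44 ≡ 93 (mod 161)
130^66 ≡ 1 (mod 161) ✓
So ord_161(130) = 66, hence |⟨130⟩| = 66.
The index is φ(161) / ord(130) = 132 / 66 = 2.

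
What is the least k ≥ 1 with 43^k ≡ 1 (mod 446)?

111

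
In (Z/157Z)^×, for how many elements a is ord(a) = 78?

24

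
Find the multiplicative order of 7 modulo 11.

10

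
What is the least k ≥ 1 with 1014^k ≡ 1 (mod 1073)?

ord(1014) | φ(1073) = φ(29·37) = (29−1)·(37−1) = 28·36 = 1008 = 2^4 · 3^2 · 7.
Divisors of 1008: 1, 2, 3, 4, 6, 7, 8, 9, 12, 14, 16, 18, 21, 24, 28, 36, 42, 48, 56, 63, 72, 84, 112, 126, 144, 168, 252, 336, 504, 1008.
Evaluate successive powers at the divisors of 1008:
1014^1 ≡ 1014 (mod 1073)
1014^2 ≡ 262 (mod 1073)
1014^3 ≡ 637 (mod 1073)
1014^4 ≡ 1045 (mod 1073)
1014^6 ≡ 175 (mod 1073)
1014^7 ≡ 405 (mod 1073)
1014^8 ≡ 784 (mod 1073)
1014^9 ≡ 956 (mod 1073)
1014^12 ≡ 581 (mod 1073)
1014^14 ≡ 929 (mod 1073)
1014^16 ≡ 900 (mod 1073)
1014^18 ≡ 813 (mod 1073)
1014^21 ≡ 695 (mod 1073)
1014^24 ≡ 639 (mod 1073)
1014^28 ≡ 349 (mod 1073)
1014^36 ≡ 1 (mod 1073) ✓
Therefore the multiplicative order of 1014 modulo 1073 is 36.

36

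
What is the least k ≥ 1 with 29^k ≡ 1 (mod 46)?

By Lagrange's theorem, ord_46(29) divides φ(46) = φ(2)·φ(23) = 1·22 = 22 = 2 · 11.
Divisors of 22: 1, 2, 11, 22.
Compute 29^d (mod 46) for the divisors d until we hit 1:
29^1 ≡ 29
29^2 ≡ 13
29^11 ≡ 1
Therefore the multiplicative order of 29 modulo 46 is 11.

11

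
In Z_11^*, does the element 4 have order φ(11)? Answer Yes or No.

No

φ(11) = 11 − 1 = 10 = 2 · 5.
Test 4^(10/q) mod 11 for each prime factor q of 10:
4^5 ≡ 1 (mod 11)  [q = 2: ≡ 1 ✗]
4^2 ≡ 5 (mod 11)  [q = 5: ≢ 1 ✓]
The check at q = 2 fails, so 4 generates a proper subgroup.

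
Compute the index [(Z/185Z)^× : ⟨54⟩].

4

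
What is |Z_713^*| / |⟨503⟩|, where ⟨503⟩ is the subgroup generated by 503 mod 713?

The order of 503 must divide φ(713) = φ(23·31) = (23−1)·(31−1) = 22·30 = 660 = 2^2 · 3 · 5 · 11.
Divisors of 660: 1, 2, 3, 4, 5, 6, 10, 11, 12, 15, 20, 22, 30, 33, 44, 55, 60, 66, 110, 132, 165, 220, 330, 660.
Compute 503^d (mod 713) for the divisors d until we hit 1:
503^1 ≡ 503 (mod 713)
503^2 ≡ 607 (mod 713)
503^3 ≡ 157 (mod 713)
503^4 ≡ 541 (mod 713)
503^5 ≡ 470 (mod 713)
503^6 ≡ 407 (mod 713)
503^10 ≡ 583 (mod 713)
503^11 ≡ 206 (mod 713)
503^12 ≡ 233 (mod 713)
503^15 ≡ 218 (mod 713)
503^20 ≡ 501 (mod 713)
503^22 ≡ 369 (mod 713)
503^30 ≡ 466 (mod 713)
503^33 ≡ 436 (mod 713)
503^44 ≡ 691 (mod 713)
503^55 ≡ 459 (mod 713)
503^60 ≡ 404 (mod 713)
503^66 ≡ 438 (mod 713)
503^110 ≡ 346 (mod 713)
503^132 ≡ 47 (mod 713)
503^165 ≡ 528 (mod 713)
503^220 ≡ 645 (mod 713)
503^330 ≡ 1 (mod 713) ✓
Thus |⟨503⟩| = ord(503) = 330.
Index = |(Z/713Z)^×| / |⟨503⟩| = 660 / 330 = 2.

2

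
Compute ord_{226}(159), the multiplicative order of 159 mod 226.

112

Since 159 ∈ (Z/226Z)^×, its order divides φ(226) = φ(2)·φ(113) = 1·112 = 112 = 2^4 · 7.
Divisors of 112: 1, 2, 4, 7, 8, 14, 16, 28, 56, 112.
Test each divisor d:
159^1 ≡ 159 (mod 226)
159^2 ≡ 195 (mod 226)
159^4 ≡ 57 (mod 226)
159^7 ≡ 191 (mod 226)
159^8 ≡ 85 (mod 226)
159^14 ≡ 95 (mod 226)
159^16 ≡ 219 (mod 226)
159^28 ≡ 211 (mod 226)
159^56 ≡ 225 (mod 226)
159^112 ≡ 1 (mod 226) ✓
So ord_226(159) = 112.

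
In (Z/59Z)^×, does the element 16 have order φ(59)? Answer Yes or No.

φ(59) = 59 − 1 = 58 = 2 · 29.
16 is a primitive root mod 59 iff 16^(φ(59)/q) ≢ 1 for every prime q | φ(59), i.e. q ∈ {2, 29}.
16^29 ≡ 1 (mod 59)  [q = 2: ≡ 1 ✗]
16^2 ≡ 20 (mod 59)  [q = 29: ≢ 1 ✓]
The check at q = 2 fails, so 16 generates a proper subgroup.

No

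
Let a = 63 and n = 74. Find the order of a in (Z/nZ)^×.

The order of 63 must divide φ(74) = φ(2)·φ(37) = 1·36 = 36 = 2^2 · 3^2.
Divisors of 36: 1, 2, 3, 4, 6, 9, 12, 18, 36.
Compute 63^d (mod 74) for the divisors d until we hit 1:
63^1 ≡ 63 (mod 74)
63^2 ≡ 47 (mod 74)
63^3 ≡ 1 (mod 74) ✓
Hence ord(63) = 3.

3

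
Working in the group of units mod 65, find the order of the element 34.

4

Since 34 ∈ (Z/65Z)^×, its order divides φ(65) = φ(5·13) = (5−1)·(13−1) = 4·12 = 48 = 2^4 · 3.
Divisors of 48: 1, 2, 3, 4, 6, 8, 12, 16, 24, 48.
Compute 34^d (mod 65) for the divisors d until we hit 1:
34^1 ≡ 34
34^2 ≡ 51
34^3 ≡ 44
34^4 ≡ 1
So ord_65(34) = 4.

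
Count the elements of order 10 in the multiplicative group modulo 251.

φ(251) = 251 − 1 = 250 = 2 · 5^3.
In a cyclic group of order 250, there are φ(d) elements of order d for each divisor d of 250, and zero for non-divisors.
10 = 2 · 5 divides 250, and φ(10) = 4.

4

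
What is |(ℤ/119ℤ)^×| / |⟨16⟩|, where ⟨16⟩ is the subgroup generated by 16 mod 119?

The order of 16 must divide φ(119) = φ(7·17) = (7−1)·(17−1) = 6·16 = 96 = 2^5 · 3.
Divisors of 96: 1, 2, 3, 4, 6, 8, 12, 16, 24, 32, 48, 96.
Check 16^d mod 119 for each divisor in increasing order:
16^1 ≡ 16 (mod 119)
16^2 ≡ 18 (mod 119)
16^3 ≡ 50 (mod 119)
16^4 ≡ 86 (mod 119)
16^6 ≡ 1 (mod 119) ✓
The order of 16 is 6, so the subgroup it generates has 6 elements.
[(Z/119Z)^× : ⟨16⟩] = 96/6 = 16.

16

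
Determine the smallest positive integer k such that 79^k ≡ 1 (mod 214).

53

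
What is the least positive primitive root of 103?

5

φ(103) = 103 − 1 = 102 = 2 · 3 · 17.
g is a primitive root iff g^(102/q) ≢ 1 (mod 103) for each prime q ∈ {2, 3, 17}.
g = 2: 2^51 ≡ 1 — hits 1, so not a primitive root.
g = 3: 3^51 ≡ 102; 3^34 ≡ 1 — hits 1, so not a primitive root.
g = 4: 4^51 ≡ 1 — hits 1, so not a primitive root.
g = 5: 5^51 ≡ 102; 5^34 ≡ 56; 5^6 ≡ 72 — none is 1, so 5 is a primitive root.
So 5 is the smallest generator of (Z/103Z)^×.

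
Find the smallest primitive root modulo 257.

3

φ(257) = 257 − 1 = 256 = 2^8.
g is a primitive root iff g^(256/q) ≢ 1 (mod 257) for each prime q ∈ {2}.
g = 2: 2^128 ≡ 1 — hits 1, so not a primitive root.
g = 3: 3^128 ≡ 256 — none is 1, so 3 is a primitive root.
So 3 is the smallest generator of (Z/257Z)^×.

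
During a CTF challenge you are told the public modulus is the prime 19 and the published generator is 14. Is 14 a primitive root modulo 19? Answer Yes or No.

φ(19) = 19 − 1 = 18 = 2 · 3^2.
Test 14^(18/q) mod 19 for each prime factor q of 18:
14^9 ≡ 18 (mod 19)  [q = 2: ≢ 1 ✓]
14^6 ≡ 7 (mod 19)  [q = 3: ≢ 1 ✓]
Every test exponent gives a nontrivial residue, hence 14 generates the full group.

Yes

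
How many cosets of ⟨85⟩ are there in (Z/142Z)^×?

7

The order of 85 must divide φ(142) = φ(2)·φ(71) = 1·70 = 70 = 2 · 5 · 7.
Divisors of 70: 1, 2, 5, 7, 10, 14, 35, 70.
Test each divisor d:
85^1 ≡ 85 (mod 142)
85^2 ≡ 125 (mod 142)
85^5 ≡ 141 (mod 142)
85^7 ≡ 17 (mod 142)
85^10 ≡ 1 (mod 142) ✓
So ord_142(85) = 10, hence |⟨85⟩| = 10.
[(Z/142Z)^× : ⟨85⟩] = 70/10 = 7.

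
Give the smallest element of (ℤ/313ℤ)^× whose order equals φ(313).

φ(313) = 313 − 1 = 312 = 2^3 · 3 · 13.
Test candidates g = 2, 3, … against the prime factors q ∈ {2, 3, 13} of φ(313): g is a generator iff g^(312/q) ≢ 1 for every such q.
g = 2: 2^156 ≡ 1 — hits 1, so not a primitive root.
g = 3: 3^156 ≡ 1 — hits 1, so not a primitive root.
g = 4: 4^156 ≡ 1 — hits 1, so not a primitive root.
g = 5: 5^156 ≡ 312; 5^104 ≡ 1 — hits 1, so not a primitive root.
g = 6: 6^156 ≡ 1 — hits 1, so not a primitive root.
g = 7: 7^156 ≡ 312; 7^104 ≡ 1 — hits 1, so not a primitive root.
g = 8: 8^156 ≡ 1 — hits 1, so not a primitive root.
g = 9: 9^156 ≡ 1 — hits 1, so not a primitive root.
g = 10: 10^156 ≡ 312; 10^104 ≡ 214; 10^24 ≡ 103 — none is 1, so 10 is a primitive root.
The smallest primitive root modulo 313 is 10.

10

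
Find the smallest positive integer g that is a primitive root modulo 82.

7

φ(82) = φ(2)·φ(41) = 1·40 = 40 = 2^3 · 5.
g is a primitive root iff g^(40/q) ≢ 1 (mod 82) for each prime q ∈ {2, 5}.
g = 2: gcd(2, 82) = 2 > 1, not a unit — skip.
g = 3: 3^20 ≡ 81; 3^8 ≡ 1 — hits 1, so not a primitive root.
g = 4: gcd(4, 82) = 2 > 1, not a unit — skip.
g = 5: 5^20 ≡ 1 — hits 1, so not a primitive root.
g = 6: gcd(6, 82) = 2 > 1, not a unit — skip.
g = 7: 7^20 ≡ 81; 7^8 ≡ 37 — none is 1, so 7 is a primitive root.
Hence the least primitive root of 82 is 7.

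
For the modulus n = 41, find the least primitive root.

φ(41) = 41 − 1 = 40 = 2^3 · 5.
g is a primitive root iff g^(40/q) ≢ 1 (mod 41) for each prime q ∈ {2, 5}.
g = 2: 2^20 ≡ 1 — hits 1, so not a primitive root.
g = 3: 3^20 ≡ 40; 3^8 ≡ 1 — hits 1, so not a primitive root.
g = 4: 4^20 ≡ 1 — hits 1, so not a primitive root.
g = 5: 5^20 ≡ 1 — hits 1, so not a primitive root.
g = 6: 6^20 ≡ 40; 6^8 ≡ 10 — none is 1, so 6 is a primitive root.
Hence the least primitive root of 41 is 6.

6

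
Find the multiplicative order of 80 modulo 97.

96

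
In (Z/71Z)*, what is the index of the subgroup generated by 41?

5

By Lagrange's theorem, ord_71(41) divides φ(71) = 71 − 1 = 70 = 2 · 5 · 7.
Divisors of 70: 1, 2, 5, 7, 10, 14, 35, 70.
Evaluate successive powers at the divisors of 70:
41^1 ≡ 41 (mod 71)
41^2 ≡ 48 (mod 71)
41^5 ≡ 34 (mod 71)
41^7 ≡ 70 (mod 71)
41^10 ≡ 20 (mod 71)
41^14 ≡ 1 (mod 71) ✓
The order of 41 is 14, so the subgroup it generates has 14 elements.
[(Z/71Z)^× : ⟨41⟩] = 70/14 = 5.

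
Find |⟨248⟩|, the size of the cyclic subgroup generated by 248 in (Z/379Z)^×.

By Lagrange's theorem, ord_379(248) divides φ(379) = 379 − 1 = 378 = 2 · 3^3 · 7.
Divisors of 378: 1, 2, 3, 6, 7, 9, 14, 18, 21, 27, 42, 54, 63, 126, 189, 378.
Test each divisor d:
248^1 ≡ 248 (mod 379)
248^2 ≡ 106 (mod 379)
248^3 ≡ 137 (mod 379)
248^6 ≡ 198 (mod 379)
248^7 ≡ 213 (mod 379)
248^9 ≡ 217 (mod 379)
248^14 ≡ 268 (mod 379)
248^18 ≡ 93 (mod 379)
248^21 ≡ 234 (mod 379)
248^27 ≡ 94 (mod 379)
248^42 ≡ 180 (mod 379)
248^54 ≡ 119 (mod 379)
248^63 ≡ 51 (mod 379)
248^126 ≡ 327 (mod 379)
248^189 ≡ 1 (mod 379) ✓
Therefore the multiplicative order of 248 modulo 379 is 189.

189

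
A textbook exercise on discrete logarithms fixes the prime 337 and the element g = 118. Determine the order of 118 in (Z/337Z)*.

ord(118) | φ(337) = 337 − 1 = 336 = 2^4 · 3 · 7.
Divisors of 336: 1, 2, 3, 4, 6, 7, 8, 12, 14, 16, 21, 24, 28, 42, 48, 56, 84, 112, 168, 336.
Evaluate successive powers at the divisors of 336:
118^1 ≡ 118
118^2 ≡ 107
118^3 ≡ 157
118^4 ≡ 328
118^6 ≡ 48
118^7 ≡ 272
118^8 ≡ 81
118^12 ≡ 282
118^14 ≡ 181
118^16 ≡ 158
118^21 ≡ 30
118^24 ≡ 329
118^28 ≡ 72
118^42 ≡ 226
118^48 ≡ 64
118^56 ≡ 129
118^84 ≡ 189
118^112 ≡ 128
118^168 ≡ 336
118^336 ≡ 1
So ord_337(118) = 336.

336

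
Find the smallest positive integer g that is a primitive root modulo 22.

φ(22) = φ(2)·φ(11) = 1·10 = 10 = 2 · 5.
Test candidates g = 2, 3, … against the prime factors q ∈ {2, 5} of φ(22): g is a generator iff g^(10/q) ≢ 1 for every such q.
g = 2: gcd(2, 22) = 2 > 1, not a unit — skip.
g = 3: 3^5 ≡ 1 — hits 1, so not a primitive root.
g = 4: gcd(4, 22) = 2 > 1, not a unit — skip.
g = 5: 5^5 ≡ 1 — hits 1, so not a primitive root.
g = 6: gcd(6, 22) = 2 > 1, not a unit — skip.
g = 7: 7^5 ≡ 21; 7^2 ≡ 5 — none is 1, so 7 is a primitive root.
Hence the least primitive root of 22 is 7.

7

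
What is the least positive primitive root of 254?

φ(254) = φ(2)·φ(127) = 1·126 = 126 = 2 · 3^2 · 7.
g is a primitive root iff g^(126/q) ≢ 1 (mod 254) for each prime q ∈ {2, 3, 7}.
g = 2: gcd(2, 254) = 2 > 1, not a unit — skip.
g = 3: 3^63 ≡ 253; 3^42 ≡ 107; 3^18 ≡ 131 — none is 1, so 3 is a primitive root.
Hence the least primitive root of 254 is 3.

3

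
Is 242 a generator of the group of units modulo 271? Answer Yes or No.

No

φ(271) = 271 − 1 = 270 = 2 · 3^3 · 5.
242 is a primitive root mod 271 iff 242^(φ(271)/q) ≢ 1 for every prime q | φ(271), i.e. q ∈ {2, 3, 5}.
242^135 ≡ 1 (mod 271)  [q = 2: ≡ 1 ✗]
242^90 ≡ 1 (mod 271)  [q = 3: ≡ 1 ✗]
242^54 ≡ 1 (mod 271)  [q = 5: ≡ 1 ✗]
The check at q = 2 fails, so 242 generates a proper subgroup.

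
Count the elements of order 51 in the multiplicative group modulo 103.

φ(103) = 103 − 1 = 102 = 2 · 3 · 17.
Since (Z/103Z)^× is cyclic of order 102, the number of elements of order d is φ(d) when d | 102 and 0 otherwise.
51 = 3 · 17 divides 102, and φ(51) = 32.

32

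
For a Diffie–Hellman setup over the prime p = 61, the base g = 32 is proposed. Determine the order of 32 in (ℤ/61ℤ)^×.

ord(32) | φ(61) = 61 − 1 = 60 = 2^2 · 3 · 5.
Divisors of 60: 1, 2, 3, 4, 5, 6, 10, 12, 15, 20, 30, 60.
Check 32^d mod 61 for each divisor in increasing order:
32^1 ≡ 32 (mod 61)
32^2 ≡ 48 (mod 61)
32^3 ≡ 11 (mod 61)
32^4 ≡ 47 (mod 61)
32^5 ≡ 40 (mod 61)
32^6 ≡ 60 (mod 61)
32^10 ≡ 14 (mod 61)
32^12 ≡ 1 (mod 61) ✓
Therefore the multiplicative order of 32 modulo 61 is 12.

12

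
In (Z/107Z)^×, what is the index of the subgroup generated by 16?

Since 16 ∈ (Z/107Z)^×, its order divides φ(107) = 107 − 1 = 106 = 2 · 53.
Divisors of 106: 1, 2, 53, 106.
Compute 16^d (mod 107) for the divisors d until we hit 1:
16^1 ≡ 16
16^2 ≡ 42
16^53 ≡ 1
So ord_107(16) = 53, hence |⟨16⟩| = 53.
[(Z/107Z)^× : ⟨16⟩] = 106/53 = 2.

2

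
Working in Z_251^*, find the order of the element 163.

250

By Lagrange's theorem, ord_251(163) divides φ(251) = 251 − 1 = 250 = 2 · 5^3.
Divisors of 250: 1, 2, 5, 10, 25, 50, 125, 250.
Test each divisor d:
163^1 ≡ 163
163^2 ≡ 214
163^5 ≡ 8
163^10 ≡ 64
163^25 ≡ 138
163^50 ≡ 219
163^125 ≡ 250
163^250 ≡ 1
Hence ord(163) = 250.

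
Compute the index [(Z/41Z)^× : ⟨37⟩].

ord(37) | φ(41) = 41 − 1 = 40 = 2^3 · 5.
Divisors of 40: 1, 2, 4, 5, 8, 10, 20, 40.
Check 37^d mod 41 for each divisor in increasing order:
37^1 ≡ 37 (mod 41)
37^2 ≡ 16 (mod 41)
37^4 ≡ 10 (mod 41)
37^5 ≡ 1 (mod 41) ✓
The order of 37 is 5, so the subgroup it generates has 5 elements.
[(Z/41Z)^× : ⟨37⟩] = 40/5 = 8.

8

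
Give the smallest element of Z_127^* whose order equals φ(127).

3

φ(127) = 127 − 1 = 126 = 2 · 3^2 · 7.
Test candidates g = 2, 3, … against the prime factors q ∈ {2, 3, 7} of φ(127): g is a generator iff g^(126/q) ≢ 1 for every such q.
g = 2: 2^63 ≡ 1 — hits 1, so not a primitive root.
g = 3: 3^63 ≡ 126; 3^42 ≡ 107; 3^18 ≡ 4 — none is 1, so 3 is a primitive root.
So 3 is the smallest generator of (Z/127Z)^×.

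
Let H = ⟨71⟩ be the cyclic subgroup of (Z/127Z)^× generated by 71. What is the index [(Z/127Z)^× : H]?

2

By Lagrange's theorem, ord_127(71) divides φ(127) = 127 − 1 = 126 = 2 · 3^2 · 7.
Divisors of 126: 1, 2, 3, 6, 7, 9, 14, 18, 21, 42, 63, 126.
Compute 71^d (mod 127) for the divisors d until we hit 1:
71^1 ≡ 71
71^2 ≡ 88
71^3 ≡ 25
71^6 ≡ 117
71^7 ≡ 52
71^9 ≡ 4
71^14 ≡ 37
71^18 ≡ 16
71^21 ≡ 19
71^42 ≡ 107
71^63 ≡ 1
The order of 71 is 63, so the subgroup it generates has 63 elements.
Index = |(Z/127Z)^×| / |⟨71⟩| = 126 / 63 = 2.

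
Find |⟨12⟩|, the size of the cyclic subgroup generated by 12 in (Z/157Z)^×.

3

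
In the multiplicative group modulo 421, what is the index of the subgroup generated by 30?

Since 30 ∈ (Z/421Z)^×, its order divides φ(421) = 421 − 1 = 420 = 2^2 · 3 · 5 · 7.
Divisors of 420: 1, 2, 3, 4, 5, 6, 7, 10, 12, 14, 15, 20, 21, 28, 30, 35, 42, 60, 70, 84, 105, 140, 210, 420.
Test each divisor d:
30^1 ≡ 30 (mod 421)
30^2 ≡ 58 (mod 421)
30^3 ≡ 56 (mod 421)
30^4 ≡ 417 (mod 421)
30^5 ≡ 301 (mod 421)
30^6 ≡ 189 (mod 421)
30^7 ≡ 197 (mod 421)
30^10 ≡ 86 (mod 421)
30^12 ≡ 357 (mod 421)
30^14 ≡ 77 (mod 421)
30^15 ≡ 205 (mod 421)
30^20 ≡ 239 (mod 421)
30^21 ≡ 13 (mod 421)
30^28 ≡ 35 (mod 421)
30^30 ≡ 346 (mod 421)
30^35 ≡ 159 (mod 421)
30^42 ≡ 169 (mod 421)
30^60 ≡ 152 (mod 421)
30^70 ≡ 21 (mod 421)
30^84 ≡ 354 (mod 421)
30^105 ≡ 392 (mod 421)
30^140 ≡ 20 (mod 421)
30^210 ≡ 420 (mod 421)
30^420 ≡ 1 (mod 421) ✓
So ord_421(30) = 420, hence |⟨30⟩| = 420.
[(Z/421Z)^× : ⟨30⟩] = 420/420 = 1.

1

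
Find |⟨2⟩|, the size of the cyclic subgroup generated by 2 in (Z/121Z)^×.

Since 2 ∈ (Z/121Z)^×, its order divides φ(121) = φ(11^2) = 11·(11−1) = 110 = 2 · 5 · 11.
Divisors of 110: 1, 2, 5, 10, 11, 22, 55, 110.
Compute 2^d (mod 121) for the divisors d until we hit 1:
2^1 ≡ 2 (mod 121)
2^2 ≡ 4 (mod 121)
2^5 ≡ 32 (mod 121)
2^10 ≡ 56 (mod 121)
2^11 ≡ 112 (mod 121)
2^22 ≡ 81 (mod 121)
2^55 ≡ 120 (mod 121)
2^110 ≡ 1 (mod 121) ✓
So ord_121(2) = 110.

110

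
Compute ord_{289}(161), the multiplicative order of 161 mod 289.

136

By Lagrange's theorem, ord_289(161) divides φ(289) = φ(17^2) = 17·(17−1) = 272 = 2^4 · 17.
Divisors of 272: 1, 2, 4, 8, 16, 17, 34, 68, 136, 272.
Check 161^d mod 289 for each divisor in increasing order:
161^1 ≡ 161
161^2 ≡ 200
161^4 ≡ 118
161^8 ≡ 52
161^16 ≡ 103
161^17 ≡ 110
161^34 ≡ 251
161^68 ≡ 288
161^136 ≡ 1
So ord_289(161) = 136.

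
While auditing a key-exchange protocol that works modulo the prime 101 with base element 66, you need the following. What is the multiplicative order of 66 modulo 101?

100

Since 66 ∈ (Z/101Z)^×, its order divides φ(101) = 101 − 1 = 100 = 2^2 · 5^2.
Divisors of 100: 1, 2, 4, 5, 10, 20, 25, 50, 100.
Compute 66^d (mod 101) for the divisors d until we hit 1:
66^1 ≡ 66 (mod 101)
66^2 ≡ 13 (mod 101)
66^4 ≡ 68 (mod 101)
66^5 ≡ 44 (mod 101)
66^10 ≡ 17 (mod 101)
66^20 ≡ 87 (mod 101)
66^25 ≡ 91 (mod 101)
66^50 ≡ 100 (mod 101)
66^100 ≡ 1 (mod 101) ✓
So ord_101(66) = 100.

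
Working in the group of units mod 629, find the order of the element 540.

Since 540 ∈ (Z/629Z)^×, its order divides φ(629) = φ(17·37) = (17−1)·(37−1) = 16·36 = 576 = 2^6 · 3^2.
Divisors of 576: 1, 2, 3, 4, 6, 8, 9, 12, 16, 18, 24, 32, 36, 48, 64, 72, 96, 144, 192, 288, 576.
Test each divisor d:
540^1 ≡ 540 (mod 629)
540^2 ≡ 373 (mod 629)
540^3 ≡ 140 (mod 629)
540^4 ≡ 120 (mod 629)
540^6 ≡ 101 (mod 629)
540^8 ≡ 562 (mod 629)
540^9 ≡ 302 (mod 629)
540^12 ≡ 137 (mod 629)
540^16 ≡ 86 (mod 629)
540^18 ≡ 628 (mod 629)
540^24 ≡ 528 (mod 629)
540^32 ≡ 477 (mod 629)
540^36 ≡ 1 (mod 629) ✓
Hence ord(540) = 36.

36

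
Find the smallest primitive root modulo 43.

φ(43) = 43 − 1 = 42 = 2 · 3 · 7.
g is a primitive root iff g^(42/q) ≢ 1 (mod 43) for each prime q ∈ {2, 3, 7}.
g = 2: 2^21 ≡ 42; 2^14 ≡ 1 — hits 1, so not a primitive root.
g = 3: 3^21 ≡ 42; 3^14 ≡ 36; 3^6 ≡ 41 — none is 1, so 3 is a primitive root.
So 3 is the smallest generator of (Z/43Z)^×.

3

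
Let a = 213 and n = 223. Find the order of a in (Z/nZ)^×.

By Lagrange's theorem, ord_223(213) divides φ(223) = 223 − 1 = 222 = 2 · 3 · 37.
Divisors of 222: 1, 2, 3, 6, 37, 74, 111, 222.
Check 213^d mod 223 for each divisor in increasing order:
213^1 ≡ 213 (mod 223)
213^2 ≡ 100 (mod 223)
213^3 ≡ 115 (mod 223)
213^6 ≡ 68 (mod 223)
213^37 ≡ 183 (mod 223)
213^74 ≡ 39 (mod 223)
213^111 ≡ 1 (mod 223) ✓
Therefore the multiplicative order of 213 modulo 223 is 111.

111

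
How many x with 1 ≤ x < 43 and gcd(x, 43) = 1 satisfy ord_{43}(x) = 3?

φ(43) = 43 − 1 = 42 = 2 · 3 · 7.
In a cyclic group of order 42, there are φ(d) elements of order d for each divisor d of 42, and zero for non-divisors.
3 | 42, and φ(3) = 3 − 1 = 2.

2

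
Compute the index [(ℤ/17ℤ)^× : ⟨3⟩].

1

Since 3 ∈ (Z/17Z)^×, its order divides φ(17) = 17 − 1 = 16 = 2^4.
Divisors of 16: 1, 2, 4, 8, 16.
Compute 3^d (mod 17) for the divisors d until we hit 1:
3^1 ≡ 3
3^2 ≡ 9
3^4 ≡ 13
3^8 ≡ 16
3^16 ≡ 1
The order of 3 is 16, so the subgroup it generates has 16 elements.
Index = |(Z/17Z)^×| / |⟨3⟩| = 16 / 16 = 1.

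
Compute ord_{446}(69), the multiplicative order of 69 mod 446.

111

ord(69) | φ(446) = φ(2)·φ(223) = 1·222 = 222 = 2 · 3 · 37.
Divisors of 222: 1, 2, 3, 6, 37, 74, 111, 222.
Test each divisor d:
69^1 ≡ 69
69^2 ≡ 301
69^3 ≡ 253
69^6 ≡ 231
69^37 ≡ 183
69^74 ≡ 39
69^111 ≡ 1
The smallest such exponent is 111, so the order of 69 is 111.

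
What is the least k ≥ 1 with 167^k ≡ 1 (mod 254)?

42

Since 167 ∈ (Z/254Z)^×, its order divides φ(254) = φ(2)·φ(127) = 1·126 = 126 = 2 · 3^2 · 7.
Divisors of 126: 1, 2, 3, 6, 7, 9, 14, 18, 21, 42, 63, 126.
Compute 167^d (mod 254) for the divisors d until we hit 1:
167^1 ≡ 167 (mod 254)
167^2 ≡ 203 (mod 254)
167^3 ≡ 119 (mod 254)
167^6 ≡ 191 (mod 254)
167^7 ≡ 147 (mod 254)
167^9 ≡ 123 (mod 254)
167^14 ≡ 19 (mod 254)
167^18 ≡ 143 (mod 254)
167^21 ≡ 253 (mod 254)
167^42 ≡ 1 (mod 254) ✓
Hence ord(167) = 42.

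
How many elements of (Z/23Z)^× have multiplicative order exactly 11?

10

φ(23) = 23 − 1 = 22 = 2 · 11.
(Z/23Z)^× is cyclic (|G| = 22); a cyclic group of order m has exactly φ(d) elements of each order d | m, and none otherwise.
11 | 22, and φ(11) = 11 − 1 = 10.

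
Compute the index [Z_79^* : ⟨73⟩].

ord(73) | φ(79) = 79 − 1 = 78 = 2 · 3 · 13.
Divisors of 78: 1, 2, 3, 6, 13, 26, 39, 78.
Check 73^d mod 79 for each divisor in increasing order:
73^1 ≡ 73
73^2 ≡ 36
73^3 ≡ 21
73^6 ≡ 46
73^13 ≡ 23
73^26 ≡ 55
73^39 ≡ 1
So ord_79(73) = 39, hence |⟨73⟩| = 39.
Index = |(Z/79Z)^×| / |⟨73⟩| = 78 / 39 = 2.

2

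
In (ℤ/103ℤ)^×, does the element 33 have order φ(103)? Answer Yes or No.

φ(103) = 103 − 1 = 102 = 2 · 3 · 17.
An element g generates (Z/103Z)^× iff g^(102/q) ≢ 1 (mod 103) for each prime q ∈ {2, 3, 17}.
33^51 ≡ 1 (mod 103)  [q = 2: ≡ 1 ✗]
33^34 ≡ 56 (mod 103)  [q = 3: ≢ 1 ✓]
33^6 ≡ 100 (mod 103)  [q = 17: ≢ 1 ✓]
Since 33^51 ≡ 1, the order of 33 divides 51 < 102, so 33 is not a primitive root.

No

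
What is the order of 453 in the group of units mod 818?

By Lagrange's theorem, ord_818(453) divides φ(818) = φ(2)·φ(409) = 1·408 = 408 = 2^3 · 3 · 17.
Divisors of 408: 1, 2, 3, 4, 6, 8, 12, 17, 24, 34, 51, 68, 102, 136, 204, 408.
Compute 453^d (mod 818) for the divisors d until we hit 1:
453^1 ≡ 453 (mod 818)
453^2 ≡ 709 (mod 818)
453^3 ≡ 521 (mod 818)
453^4 ≡ 429 (mod 818)
453^6 ≡ 683 (mod 818)
453^8 ≡ 809 (mod 818)
453^12 ≡ 229 (mod 818)
453^17 ≡ 701 (mod 818)
453^24 ≡ 89 (mod 818)
453^34 ≡ 601 (mod 818)
453^51 ≡ 31 (mod 818)
453^68 ≡ 463 (mod 818)
453^102 ≡ 143 (mod 818)
453^136 ≡ 53 (mod 818)
453^204 ≡ 817 (mod 818)
453^408 ≡ 1 (mod 818) ✓
So ord_818(453) = 408.

408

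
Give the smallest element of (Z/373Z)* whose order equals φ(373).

2

φ(373) = 373 − 1 = 372 = 2^2 · 3 · 31.
g is a primitive root iff g^(372/q) ≢ 1 (mod 373) for each prime q ∈ {2, 3, 31}.
g = 2: 2^186 ≡ 372; 2^124 ≡ 284; 2^12 ≡ 366 — none is 1, so 2 is a primitive root.
Hence the least primitive root of 373 is 2.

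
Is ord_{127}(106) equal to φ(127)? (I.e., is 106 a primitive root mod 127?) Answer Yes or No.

Yes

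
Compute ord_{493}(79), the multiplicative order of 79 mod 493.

112

By Lagrange's theorem, ord_493(79) divides φ(493) = φ(17·29) = (17−1)·(29−1) = 16·28 = 448 = 2^6 · 7.
Divisors of 448: 1, 2, 4, 7, 8, 14, 16, 28, 32, 56, 64, 112, 224, 448.
Check 79^d mod 493 for each divisor in increasing order:
79^1 ≡ 79 (mod 493)
79^2 ≡ 325 (mod 493)
79^4 ≡ 123 (mod 493)
79^7 ≡ 360 (mod 493)
79^8 ≡ 339 (mod 493)
79^14 ≡ 434 (mod 493)
79^16 ≡ 52 (mod 493)
79^28 ≡ 30 (mod 493)
79^32 ≡ 239 (mod 493)
79^56 ≡ 407 (mod 493)
79^64 ≡ 426 (mod 493)
79^112 ≡ 1 (mod 493) ✓
The smallest such exponent is 112, so the order of 79 is 112.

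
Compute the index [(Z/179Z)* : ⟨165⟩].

By Lagrange's theorem, ord_179(165) divides φ(179) = 179 − 1 = 178 = 2 · 89.
Divisors of 178: 1, 2, 89, 178.
Compute 165^d (mod 179) for the divisors d until we hit 1:
165^1 ≡ 165 (mod 179)
165^2 ≡ 17 (mod 179)
165^89 ≡ 178 (mod 179)
165^178 ≡ 1 (mod 179) ✓
The order of 165 is 178, so the subgroup it generates has 178 elements.
[(Z/179Z)^× : ⟨165⟩] = 178/178 = 1.

1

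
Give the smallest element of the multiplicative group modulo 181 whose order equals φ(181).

φ(181) = 181 − 1 = 180 = 2^2 · 3^2 · 5.
Test candidates g = 2, 3, … against the prime factors q ∈ {2, 3, 5} of φ(181): g is a generator iff g^(180/q) ≢ 1 for every such q.
g = 2: 2^90 ≡ 180; 2^60 ≡ 48; 2^36 ≡ 59 — none is 1, so 2 is a primitive root.
So 2 is the smallest generator of (Z/181Z)^×.

2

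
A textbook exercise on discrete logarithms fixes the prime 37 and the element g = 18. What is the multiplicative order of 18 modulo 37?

36

ord(18) | φ(37) = 37 − 1 = 36 = 2^2 · 3^2.
Divisors of 36: 1, 2, 3, 4, 6, 9, 12, 18, 36.
Test each divisor d:
18^1 ≡ 18 (mod 37)
18^2 ≡ 28 (mod 37)
18^3 ≡ 23 (mod 37)
18^4 ≡ 7 (mod 37)
18^6 ≡ 11 (mod 37)
18^9 ≡ 31 (mod 37)
18^12 ≡ 10 (mod 37)
18^18 ≡ 36 (mod 37)
18^36 ≡ 1 (mod 37) ✓
So ord_37(18) = 36.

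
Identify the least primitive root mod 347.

φ(347) = 347 − 1 = 346 = 2 · 173.
Test candidates g = 2, 3, … against the prime factors q ∈ {2, 173} of φ(347): g is a generator iff g^(346/q) ≢ 1 for every such q.
g = 2: 2^173 ≡ 346; 2^2 ≡ 4 — none is 1, so 2 is a primitive root.
So 2 is the smallest generator of (Z/347Z)^×.

2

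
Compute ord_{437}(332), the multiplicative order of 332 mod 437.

Since 332 ∈ (Z/437Z)^×, its order divides φ(437) = φ(19·23) = (19−1)·(23−1) = 18·22 = 396 = 2^2 · 3^2 · 11.
Divisors of 396: 1, 2, 3, 4, 6, 9, 11, 12, 18, 22, 33, 36, 44, 66, 99, 132, 198, 396.
Evaluate successive powers at the divisors of 396:
332^1 ≡ 332 (mod 437)
332^2 ≡ 100 (mod 437)
332^3 ≡ 425 (mod 437)
332^4 ≡ 386 (mod 437)
332^6 ≡ 144 (mod 437)
332^9 ≡ 20 (mod 437)
332^11 ≡ 252 (mod 437)
332^12 ≡ 197 (mod 437)
332^18 ≡ 400 (mod 437)
332^22 ≡ 139 (mod 437)
332^33 ≡ 68 (mod 437)
332^36 ≡ 58 (mod 437)
332^44 ≡ 93 (mod 437)
332^66 ≡ 254 (mod 437)
332^99 ≡ 229 (mod 437)
332^132 ≡ 277 (mod 437)
332^198 ≡ 1 (mod 437) ✓
Hence ord(332) = 198.

198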